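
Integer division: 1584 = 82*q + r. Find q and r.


1584 = 82 * 19 + 26
Check: 1558 + 26 = 1584

q = 19, r = 26


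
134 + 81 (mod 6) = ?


134 + 81 = 215
215 mod 6 = 5


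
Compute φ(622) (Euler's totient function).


622 = 2 × 311
Prime factors: 2, 311
φ(622) = 622 × (1-1/2) × (1-1/311)
= 622 × 1/2 × 310/311 = 310

φ(622) = 310


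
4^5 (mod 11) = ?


4^1 mod 11 = 4
4^2 mod 11 = 5
4^3 mod 11 = 9
4^4 mod 11 = 3
4^5 mod 11 = 1


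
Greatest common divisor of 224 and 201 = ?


224 = 1 * 201 + 23
201 = 8 * 23 + 17
23 = 1 * 17 + 6
17 = 2 * 6 + 5
6 = 1 * 5 + 1
5 = 5 * 1 + 0
GCD = 1


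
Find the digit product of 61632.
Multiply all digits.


6 × 1 × 6 × 3 × 2 = 216


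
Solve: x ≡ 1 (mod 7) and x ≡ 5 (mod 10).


M = 7*10 = 70
M1 = M/7 = 10, M2 = M/10 = 7
M1^(-1) mod 7 = 5, M2^(-1) mod 10 = 3
x = 1*10*5 + 5*7*3 = 155
155 mod 70 = 15
Check: 15 mod 7 = 1 ✓, 15 mod 10 = 5 ✓

x ≡ 15 (mod 70)


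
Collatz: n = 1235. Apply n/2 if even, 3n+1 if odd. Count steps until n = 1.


1235 → 3706 → 1853 → 5560 → 2780 → 1390 → 695 → 2086 → 1043 → 3130 → 1565 → 4696 → 2348 → 1174 → 587 → 1762 → 881 → 2644 → 1322 → 661 → 1984 → 992 → 496 → 248 → 124 → 62 → 31 → 94 → 47 → 142 → 71 → 214 → 107 → 322 → 161 → 484 → 242 → 121 → 364 → 182 → 91 → 274 → 137 → 412 → 206 → 103 → 310 → 155 → 466 → 233 → 700 → 350 → 175 → 526 → 263 → 790 → 395 → 1186 → 593 → 1780 → 890 → 445 → 1336 → 668 → 334 → 167 → 502 → 251 → 754 → 377 → 1132 → 566 → 283 → 850 → 425 → 1276 → 638 → 319 → 958 → 479 → 1438 → 719 → 2158 → 1079 → 3238 → 1619 → 4858 → 2429 → 7288 → 3644 → 1822 → 911 → 2734 → 1367 → 4102 → 2051 → 6154 → 3077 → 9232 → 4616 → 2308 → 1154 → 577 → 1732 → 866 → 433 → 1300 → 650 → 325 → 976 → 488 → 244 → 122 → 61 → 184 → 92 → 46 → 23 → 70 → 35 → 106 → 53 → 160 → 80 → 40 → 20 → 10 → 5 → 16 → 8 → 4 → 2 → 1
Total steps = 132

132 steps


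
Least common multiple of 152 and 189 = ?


GCD(152, 189) = 1
LCM = 152*189/1 = 28728/1 = 28728

LCM = 28728


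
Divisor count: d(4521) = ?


4521 = 3^1 × 11^1 × 137^1
d(4521) = (1+1) × (1+1) × (1+1) = 8

8 divisors


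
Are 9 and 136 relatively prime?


Euclidean algorithm:
136 = 15 * 9 + 1
9 = 9 * 1 + 0
GCD(9, 136) = 1

Yes, coprime (GCD = 1)


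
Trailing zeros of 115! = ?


floor(115/5) = 23
floor(115/25) = 4
Total = 27

27 trailing zeros


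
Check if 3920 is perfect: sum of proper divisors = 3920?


Proper divisors of 3920: 1, 2, 4, 5, 7, 8, 10, 14, 16, 20, 28, 35, 40, 49, 56, 70, 80, 98, 112, 140, 196, 245, 280, 392, 490, 560, 784, 980, 1960
Sum = 1 + 2 + 4 + 5 + 7 + 8 + 10 + 14 + 16 + 20 + 28 + 35 + 40 + 49 + 56 + 70 + 80 + 98 + 112 + 140 + 196 + 245 + 280 + 392 + 490 + 560 + 784 + 980 + 1960 = 6682

No, 3920 is not perfect (6682 ≠ 3920)


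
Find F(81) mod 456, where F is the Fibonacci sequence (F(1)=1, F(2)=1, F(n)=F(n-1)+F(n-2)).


F(k) mod 456 for k=1..81:
1, 1, 2, 3, 5, 8, 13, 21, 34, 55, 89, 144, 233, 377, 154, 75, 229, 304, 77, 381, 2, 383, 385, 312, 241, 97, 338, 435, 317, 296, 157, 453, 154, 151, 305, 0, 305, 305, 154, 3, 157, 160, 317, 21, 338, 359, 241, 144, 385, 73, 2, 75, 77, 152, 229, 381, 154, 79, 233, 312, 89, 401, 34, 435, 13, 448, 5, 453, 2, 455, 1, 0, 1, 1, 2, 3, 5, 8, 13, 21, 34
F(81) mod 456 = 34


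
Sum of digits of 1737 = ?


1 + 7 + 3 + 7 = 18


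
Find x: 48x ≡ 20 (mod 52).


GCD(48, 52) = 4 divides 20
Divide: 12x ≡ 5 (mod 13)
x ≡ 8 (mod 13)


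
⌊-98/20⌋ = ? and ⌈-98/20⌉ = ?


-98/20 = -4.9000
floor = -5
ceil = -4

floor = -5, ceil = -4


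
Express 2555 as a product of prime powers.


2555 / 5 = 511
511 / 7 = 73
73 / 73 = 1
2555 = 5 × 7 × 73


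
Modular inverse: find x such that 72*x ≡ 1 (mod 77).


Use the extended Euclidean algorithm on (77, 72); each row r = 77*s + 72*t:
r=77, s=1, t=0
r=72, s=0, t=1
q=1: r=5, s=1, t=-1   [77*(1) + 72*(-1) = 5]
q=14: r=2, s=-14, t=15   [77*(-14) + 72*(15) = 2]
q=2: r=1, s=29, t=-31   [77*(29) + 72*(-31) = 1]
q=2: r=0, s=-72, t=77   [77*(-72) + 72*(77) = 0]
GCD = 1 with t = -31, so 72*(-31) ≡ 1 (mod 77)
Inverse = -31 mod 77 = 46
Check: 72 * 46 = 3312 ≡ 1 (mod 77)

72^(-1) ≡ 46 (mod 77)


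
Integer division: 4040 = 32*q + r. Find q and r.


4040 = 32 * 126 + 8
Check: 4032 + 8 = 4040

q = 126, r = 8


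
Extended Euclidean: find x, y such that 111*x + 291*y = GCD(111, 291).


Tabular extended Euclidean (each row: r = 111*s + 291*t):
r=111, s=1, t=0
r=291, s=0, t=1
q=0: r=111, s=1, t=0   [111*(1) + 291*(0) = 111]
q=2: r=69, s=-2, t=1   [111*(-2) + 291*(1) = 69]
q=1: r=42, s=3, t=-1   [111*(3) + 291*(-1) = 42]
q=1: r=27, s=-5, t=2   [111*(-5) + 291*(2) = 27]
q=1: r=15, s=8, t=-3   [111*(8) + 291*(-3) = 15]
q=1: r=12, s=-13, t=5   [111*(-13) + 291*(5) = 12]
q=1: r=3, s=21, t=-8   [111*(21) + 291*(-8) = 3]
q=4: r=0, s=-97, t=37   [111*(-97) + 291*(37) = 0]
GCD = 3; from the row with r=3: x=21, y=-8
Check: 111*(21) + 291*(-8) = 2331 - 2328 = 3

GCD = 3, x = 21, y = -8


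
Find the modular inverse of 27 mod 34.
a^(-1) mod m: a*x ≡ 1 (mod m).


Use the extended Euclidean algorithm on (34, 27); each row r = 34*s + 27*t:
r=34, s=1, t=0
r=27, s=0, t=1
q=1: r=7, s=1, t=-1   [34*(1) + 27*(-1) = 7]
q=3: r=6, s=-3, t=4   [34*(-3) + 27*(4) = 6]
q=1: r=1, s=4, t=-5   [34*(4) + 27*(-5) = 1]
q=6: r=0, s=-27, t=34   [34*(-27) + 27*(34) = 0]
GCD = 1 with t = -5, so 27*(-5) ≡ 1 (mod 34)
Inverse = -5 mod 34 = 29
Check: 27 * 29 = 783 ≡ 1 (mod 34)

27^(-1) ≡ 29 (mod 34)


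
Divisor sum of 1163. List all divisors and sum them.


Divisors of 1163: 1, 1163
Sum = 1 + 1163 = 1164

σ(1163) = 1164


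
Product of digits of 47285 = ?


4 × 7 × 2 × 8 × 5 = 2240


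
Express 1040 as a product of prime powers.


1040 / 2 = 520
520 / 2 = 260
260 / 2 = 130
130 / 2 = 65
65 / 5 = 13
13 / 13 = 1
1040 = 2^4 × 5 × 13


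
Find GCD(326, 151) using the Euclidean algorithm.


326 = 2 * 151 + 24
151 = 6 * 24 + 7
24 = 3 * 7 + 3
7 = 2 * 3 + 1
3 = 3 * 1 + 0
GCD = 1


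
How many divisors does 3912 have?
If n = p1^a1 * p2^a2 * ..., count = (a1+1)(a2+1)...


3912 = 2^3 × 3^1 × 163^1
d(3912) = (3+1) × (1+1) × (1+1) = 16

16 divisors


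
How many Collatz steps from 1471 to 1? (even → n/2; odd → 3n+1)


1471 → 4414 → 2207 → 6622 → 3311 → 9934 → 4967 → 14902 → 7451 → 22354 → 11177 → 33532 → 16766 → 8383 → 25150 → 12575 → 37726 → 18863 → 56590 → 28295 → 84886 → 42443 → 127330 → 63665 → 190996 → 95498 → 47749 → 143248 → 71624 → 35812 → 17906 → 8953 → 26860 → 13430 → 6715 → 20146 → 10073 → 30220 → 15110 → 7555 → 22666 → 11333 → 34000 → 17000 → 8500 → 4250 → 2125 → 6376 → 3188 → 1594 → 797 → 2392 → 1196 → 598 → 299 → 898 → 449 → 1348 → 674 → 337 → 1012 → 506 → 253 → 760 → 380 → 190 → 95 → 286 → 143 → 430 → 215 → 646 → 323 → 970 → 485 → 1456 → 728 → 364 → 182 → 91 → 274 → 137 → 412 → 206 → 103 → 310 → 155 → 466 → 233 → 700 → 350 → 175 → 526 → 263 → 790 → 395 → 1186 → 593 → 1780 → 890 → 445 → 1336 → 668 → 334 → 167 → 502 → 251 → 754 → 377 → 1132 → 566 → 283 → 850 → 425 → 1276 → 638 → 319 → 958 → 479 → 1438 → 719 → 2158 → 1079 → 3238 → 1619 → 4858 → 2429 → 7288 → 3644 → 1822 → 911 → 2734 → 1367 → 4102 → 2051 → 6154 → 3077 → 9232 → 4616 → 2308 → 1154 → 577 → 1732 → 866 → 433 → 1300 → 650 → 325 → 976 → 488 → 244 → 122 → 61 → 184 → 92 → 46 → 23 → 70 → 35 → 106 → 53 → 160 → 80 → 40 → 20 → 10 → 5 → 16 → 8 → 4 → 2 → 1
Total steps = 171

171 steps


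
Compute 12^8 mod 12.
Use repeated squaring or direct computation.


12^1 mod 12 = 0
12^2 mod 12 = 0
12^3 mod 12 = 0
12^4 mod 12 = 0
12^5 mod 12 = 0
12^6 mod 12 = 0
12^7 mod 12 = 0
12^8 mod 12 = 0


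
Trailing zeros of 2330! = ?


floor(2330/5) = 466
floor(2330/25) = 93
floor(2330/125) = 18
floor(2330/625) = 3
Total = 580

580 trailing zeros


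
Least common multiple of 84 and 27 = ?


GCD(84, 27) = 3
LCM = 84*27/3 = 2268/3 = 756

LCM = 756


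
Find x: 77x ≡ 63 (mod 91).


GCD(77, 91) = 7 divides 63
Divide: 11x ≡ 9 (mod 13)
x ≡ 2 (mod 13)


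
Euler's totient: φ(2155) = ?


2155 = 5 × 431
Prime factors: 5, 431
φ(2155) = 2155 × (1-1/5) × (1-1/431)
= 2155 × 4/5 × 430/431 = 1720

φ(2155) = 1720


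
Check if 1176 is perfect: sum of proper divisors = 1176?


Proper divisors of 1176: 1, 2, 3, 4, 6, 7, 8, 12, 14, 21, 24, 28, 42, 49, 56, 84, 98, 147, 168, 196, 294, 392, 588
Sum = 1 + 2 + 3 + 4 + 6 + 7 + 8 + 12 + 14 + 21 + 24 + 28 + 42 + 49 + 56 + 84 + 98 + 147 + 168 + 196 + 294 + 392 + 588 = 2244

No, 1176 is not perfect (2244 ≠ 1176)


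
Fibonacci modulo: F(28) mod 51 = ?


F(k) mod 51 for k=1..28:
1, 1, 2, 3, 5, 8, 13, 21, 34, 4, 38, 42, 29, 20, 49, 18, 16, 34, 50, 33, 32, 14, 46, 9, 4, 13, 17, 30
F(28) mod 51 = 30


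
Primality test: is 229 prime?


Check divisors up to sqrt(229) = 15.1327
No divisors found.
229 is prime.

Yes, 229 is prime


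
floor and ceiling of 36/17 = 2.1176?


36/17 = 2.1176
floor = 2
ceil = 3

floor = 2, ceil = 3


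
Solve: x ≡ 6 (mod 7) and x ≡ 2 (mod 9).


M = 7*9 = 63
M1 = M/7 = 9, M2 = M/9 = 7
M1^(-1) mod 7 = 4, M2^(-1) mod 9 = 4
x = 6*9*4 + 2*7*4 = 272
272 mod 63 = 20
Check: 20 mod 7 = 6 ✓, 20 mod 9 = 2 ✓

x ≡ 20 (mod 63)


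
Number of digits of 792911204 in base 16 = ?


792911204 in base 16 = 2F42DD64
Number of digits = 8

8 digits (base 16)


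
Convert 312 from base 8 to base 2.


312 (base 8) = 202 (decimal)
202 (decimal) = 11001010 (base 2)


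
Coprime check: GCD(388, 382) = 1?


Euclidean algorithm:
388 = 1 * 382 + 6
382 = 63 * 6 + 4
6 = 1 * 4 + 2
4 = 2 * 2 + 0
GCD(388, 382) = 2

No, not coprime (GCD = 2)


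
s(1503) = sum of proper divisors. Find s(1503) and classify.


Proper divisors: 1, 3, 9, 167, 501
Sum = 1 + 3 + 9 + 167 + 501 = 681
681 < 1503 → deficient

s(1503) = 681 (deficient)


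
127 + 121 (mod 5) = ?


127 + 121 = 248
248 mod 5 = 3


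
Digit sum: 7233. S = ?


7 + 2 + 3 + 3 = 15


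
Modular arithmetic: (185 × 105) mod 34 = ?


185 × 105 = 19425
19425 mod 34 = 11


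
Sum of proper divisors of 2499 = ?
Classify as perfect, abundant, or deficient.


Proper divisors: 1, 3, 7, 17, 21, 49, 51, 119, 147, 357, 833
Sum = 1 + 3 + 7 + 17 + 21 + 49 + 51 + 119 + 147 + 357 + 833 = 1605
1605 < 2499 → deficient

s(2499) = 1605 (deficient)


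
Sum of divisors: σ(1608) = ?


Divisors of 1608: 1, 2, 3, 4, 6, 8, 12, 24, 67, 134, 201, 268, 402, 536, 804, 1608
Sum = 1 + 2 + 3 + 4 + 6 + 8 + 12 + 24 + 67 + 134 + 201 + 268 + 402 + 536 + 804 + 1608 = 4080

σ(1608) = 4080


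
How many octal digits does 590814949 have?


590814949 in base 8 = 4315617345
Number of digits = 10

10 digits (base 8)


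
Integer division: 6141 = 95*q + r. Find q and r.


6141 = 95 * 64 + 61
Check: 6080 + 61 = 6141

q = 64, r = 61


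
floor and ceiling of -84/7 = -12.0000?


-84/7 = -12.0000
floor = -12
ceil = -12

floor = -12, ceil = -12


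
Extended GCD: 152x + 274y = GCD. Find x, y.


Tabular extended Euclidean (each row: r = 152*s + 274*t):
r=152, s=1, t=0
r=274, s=0, t=1
q=0: r=152, s=1, t=0   [152*(1) + 274*(0) = 152]
q=1: r=122, s=-1, t=1   [152*(-1) + 274*(1) = 122]
q=1: r=30, s=2, t=-1   [152*(2) + 274*(-1) = 30]
q=4: r=2, s=-9, t=5   [152*(-9) + 274*(5) = 2]
q=15: r=0, s=137, t=-76   [152*(137) + 274*(-76) = 0]
GCD = 2; from the row with r=2: x=-9, y=5
Check: 152*(-9) + 274*(5) = -1368 + 1370 = 2

GCD = 2, x = -9, y = 5


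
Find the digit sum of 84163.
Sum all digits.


8 + 4 + 1 + 6 + 3 = 22


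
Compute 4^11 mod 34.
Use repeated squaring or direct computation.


4^1 mod 34 = 4
4^2 mod 34 = 16
4^3 mod 34 = 30
4^4 mod 34 = 18
4^5 mod 34 = 4
4^6 mod 34 = 16
4^7 mod 34 = 30
4^8 mod 34 = 18
4^9 mod 34 = 4
4^10 mod 34 = 16
4^11 mod 34 = 30


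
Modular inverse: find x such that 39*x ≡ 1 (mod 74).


Use the extended Euclidean algorithm on (74, 39); each row r = 74*s + 39*t:
r=74, s=1, t=0
r=39, s=0, t=1
q=1: r=35, s=1, t=-1   [74*(1) + 39*(-1) = 35]
q=1: r=4, s=-1, t=2   [74*(-1) + 39*(2) = 4]
q=8: r=3, s=9, t=-17   [74*(9) + 39*(-17) = 3]
q=1: r=1, s=-10, t=19   [74*(-10) + 39*(19) = 1]
q=3: r=0, s=39, t=-74   [74*(39) + 39*(-74) = 0]
GCD = 1 with t = 19, so 39*(19) ≡ 1 (mod 74)
Inverse = 19 mod 74 = 19
Check: 39 * 19 = 741 ≡ 1 (mod 74)

39^(-1) ≡ 19 (mod 74)


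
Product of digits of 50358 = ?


5 × 0 × 3 × 5 × 8 = 0


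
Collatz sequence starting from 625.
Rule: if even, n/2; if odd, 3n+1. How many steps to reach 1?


625 → 1876 → 938 → 469 → 1408 → 704 → 352 → 176 → 88 → 44 → 22 → 11 → 34 → 17 → 52 → 26 → 13 → 40 → 20 → 10 → 5 → 16 → 8 → 4 → 2 → 1
Total steps = 25

25 steps


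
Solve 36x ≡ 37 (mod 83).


GCD(36, 83) = 1, unique solution
a^(-1) mod 83 = 30
x = 30 * 37 mod 83 = 31

x ≡ 31 (mod 83)


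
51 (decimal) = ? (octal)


51 (base 10) = 51 (decimal)
51 (decimal) = 63 (base 8)


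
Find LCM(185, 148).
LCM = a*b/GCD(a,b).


GCD(185, 148) = 37
LCM = 185*148/37 = 27380/37 = 740

LCM = 740


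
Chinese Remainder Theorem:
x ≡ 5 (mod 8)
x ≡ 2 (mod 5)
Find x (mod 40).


M = 8*5 = 40
M1 = M/8 = 5, M2 = M/5 = 8
M1^(-1) mod 8 = 5, M2^(-1) mod 5 = 2
x = 5*5*5 + 2*8*2 = 157
157 mod 40 = 37
Check: 37 mod 8 = 5 ✓, 37 mod 5 = 2 ✓

x ≡ 37 (mod 40)


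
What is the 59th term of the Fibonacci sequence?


Sequence: 1, 1, 2, 3, 5, 8, 13, 21, 34, 55, 89, 144, 233, 377, 610, 987, 1597, 2584, 4181, 6765, 10946, 17711, 28657, 46368, 75025, 121393, 196418, 317811, 514229, 832040, 1346269, 2178309, 3524578, 5702887, 9227465, 14930352, 24157817, 39088169, 63245986, 102334155, 165580141, 267914296, 433494437, 701408733, 1134903170, 1836311903, 2971215073, 4807526976, 7778742049, 12586269025, 20365011074, 32951280099, 53316291173, 86267571272, 139583862445, 225851433717, 365435296162, 591286729879, 956722026041
F(59) = 956722026041


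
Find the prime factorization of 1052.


1052 / 2 = 526
526 / 2 = 263
263 / 263 = 1
1052 = 2^2 × 263


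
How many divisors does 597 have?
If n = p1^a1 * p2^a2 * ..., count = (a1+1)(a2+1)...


597 = 3^1 × 199^1
d(597) = (1+1) × (1+1) = 4

4 divisors


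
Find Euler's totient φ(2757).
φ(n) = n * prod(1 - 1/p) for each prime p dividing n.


2757 = 3 × 919
Prime factors: 3, 919
φ(2757) = 2757 × (1-1/3) × (1-1/919)
= 2757 × 2/3 × 918/919 = 1836

φ(2757) = 1836


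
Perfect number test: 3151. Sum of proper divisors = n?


Proper divisors of 3151: 1, 23, 137
Sum = 1 + 23 + 137 = 161

No, 3151 is not perfect (161 ≠ 3151)


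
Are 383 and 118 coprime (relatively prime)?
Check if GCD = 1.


Euclidean algorithm:
383 = 3 * 118 + 29
118 = 4 * 29 + 2
29 = 14 * 2 + 1
2 = 2 * 1 + 0
GCD(383, 118) = 1

Yes, coprime (GCD = 1)


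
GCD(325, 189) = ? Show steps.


325 = 1 * 189 + 136
189 = 1 * 136 + 53
136 = 2 * 53 + 30
53 = 1 * 30 + 23
30 = 1 * 23 + 7
23 = 3 * 7 + 2
7 = 3 * 2 + 1
2 = 2 * 1 + 0
GCD = 1


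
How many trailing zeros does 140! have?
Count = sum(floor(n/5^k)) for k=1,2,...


floor(140/5) = 28
floor(140/25) = 5
floor(140/125) = 1
Total = 34

34 trailing zeros


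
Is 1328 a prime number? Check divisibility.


1328 / 2 = 664 (exact division)
1328 is NOT prime.

No, 1328 is not prime


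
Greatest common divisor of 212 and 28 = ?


212 = 7 * 28 + 16
28 = 1 * 16 + 12
16 = 1 * 12 + 4
12 = 3 * 4 + 0
GCD = 4


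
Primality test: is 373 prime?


Check divisors up to sqrt(373) = 19.3132
No divisors found.
373 is prime.

Yes, 373 is prime


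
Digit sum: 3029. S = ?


3 + 0 + 2 + 9 = 14


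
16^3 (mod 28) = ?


16^1 mod 28 = 16
16^2 mod 28 = 4
16^3 mod 28 = 8


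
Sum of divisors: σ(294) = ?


Divisors of 294: 1, 2, 3, 6, 7, 14, 21, 42, 49, 98, 147, 294
Sum = 1 + 2 + 3 + 6 + 7 + 14 + 21 + 42 + 49 + 98 + 147 + 294 = 684

σ(294) = 684


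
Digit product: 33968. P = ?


3 × 3 × 9 × 6 × 8 = 3888


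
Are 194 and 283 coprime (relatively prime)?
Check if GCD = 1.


Euclidean algorithm:
283 = 1 * 194 + 89
194 = 2 * 89 + 16
89 = 5 * 16 + 9
16 = 1 * 9 + 7
9 = 1 * 7 + 2
7 = 3 * 2 + 1
2 = 2 * 1 + 0
GCD(194, 283) = 1

Yes, coprime (GCD = 1)


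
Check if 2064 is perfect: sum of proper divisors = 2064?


Proper divisors of 2064: 1, 2, 3, 4, 6, 8, 12, 16, 24, 43, 48, 86, 129, 172, 258, 344, 516, 688, 1032
Sum = 1 + 2 + 3 + 4 + 6 + 8 + 12 + 16 + 24 + 43 + 48 + 86 + 129 + 172 + 258 + 344 + 516 + 688 + 1032 = 3392

No, 2064 is not perfect (3392 ≠ 2064)


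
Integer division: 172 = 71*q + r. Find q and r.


172 = 71 * 2 + 30
Check: 142 + 30 = 172

q = 2, r = 30


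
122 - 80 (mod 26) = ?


122 - 80 = 42
42 mod 26 = 16


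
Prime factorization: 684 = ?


684 / 2 = 342
342 / 2 = 171
171 / 3 = 57
57 / 3 = 19
19 / 19 = 1
684 = 2^2 × 3^2 × 19


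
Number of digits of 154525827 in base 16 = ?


154525827 in base 16 = 935E083
Number of digits = 7

7 digits (base 16)


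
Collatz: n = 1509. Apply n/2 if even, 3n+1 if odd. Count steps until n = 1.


1509 → 4528 → 2264 → 1132 → 566 → 283 → 850 → 425 → 1276 → 638 → 319 → 958 → 479 → 1438 → 719 → 2158 → 1079 → 3238 → 1619 → 4858 → 2429 → 7288 → 3644 → 1822 → 911 → 2734 → 1367 → 4102 → 2051 → 6154 → 3077 → 9232 → 4616 → 2308 → 1154 → 577 → 1732 → 866 → 433 → 1300 → 650 → 325 → 976 → 488 → 244 → 122 → 61 → 184 → 92 → 46 → 23 → 70 → 35 → 106 → 53 → 160 → 80 → 40 → 20 → 10 → 5 → 16 → 8 → 4 → 2 → 1
Total steps = 65

65 steps


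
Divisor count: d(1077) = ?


1077 = 3^1 × 359^1
d(1077) = (1+1) × (1+1) = 4

4 divisors


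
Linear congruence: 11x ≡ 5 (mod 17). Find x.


GCD(11, 17) = 1, unique solution
a^(-1) mod 17 = 14
x = 14 * 5 mod 17 = 2

x ≡ 2 (mod 17)


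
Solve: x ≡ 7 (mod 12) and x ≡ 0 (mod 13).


M = 12*13 = 156
M1 = M/12 = 13, M2 = M/13 = 12
M1^(-1) mod 12 = 1, M2^(-1) mod 13 = 12
x = 7*13*1 + 0*12*12 = 91
91 mod 156 = 91
Check: 91 mod 12 = 7 ✓, 91 mod 13 = 0 ✓

x ≡ 91 (mod 156)


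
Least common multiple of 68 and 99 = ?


GCD(68, 99) = 1
LCM = 68*99/1 = 6732/1 = 6732

LCM = 6732


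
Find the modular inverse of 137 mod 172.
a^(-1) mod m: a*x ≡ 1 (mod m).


Use the extended Euclidean algorithm on (172, 137); each row r = 172*s + 137*t:
r=172, s=1, t=0
r=137, s=0, t=1
q=1: r=35, s=1, t=-1   [172*(1) + 137*(-1) = 35]
q=3: r=32, s=-3, t=4   [172*(-3) + 137*(4) = 32]
q=1: r=3, s=4, t=-5   [172*(4) + 137*(-5) = 3]
q=10: r=2, s=-43, t=54   [172*(-43) + 137*(54) = 2]
q=1: r=1, s=47, t=-59   [172*(47) + 137*(-59) = 1]
q=2: r=0, s=-137, t=172   [172*(-137) + 137*(172) = 0]
GCD = 1 with t = -59, so 137*(-59) ≡ 1 (mod 172)
Inverse = -59 mod 172 = 113
Check: 137 * 113 = 15481 ≡ 1 (mod 172)

137^(-1) ≡ 113 (mod 172)


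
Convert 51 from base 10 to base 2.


51 (base 10) = 51 (decimal)
51 (decimal) = 110011 (base 2)


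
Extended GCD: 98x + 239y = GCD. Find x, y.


Tabular extended Euclidean (each row: r = 98*s + 239*t):
r=98, s=1, t=0
r=239, s=0, t=1
q=0: r=98, s=1, t=0   [98*(1) + 239*(0) = 98]
q=2: r=43, s=-2, t=1   [98*(-2) + 239*(1) = 43]
q=2: r=12, s=5, t=-2   [98*(5) + 239*(-2) = 12]
q=3: r=7, s=-17, t=7   [98*(-17) + 239*(7) = 7]
q=1: r=5, s=22, t=-9   [98*(22) + 239*(-9) = 5]
q=1: r=2, s=-39, t=16   [98*(-39) + 239*(16) = 2]
q=2: r=1, s=100, t=-41   [98*(100) + 239*(-41) = 1]
q=2: r=0, s=-239, t=98   [98*(-239) + 239*(98) = 0]
GCD = 1; from the row with r=1: x=100, y=-41
Check: 98*(100) + 239*(-41) = 9800 - 9799 = 1

GCD = 1, x = 100, y = -41


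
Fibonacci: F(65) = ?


Sequence: 1, 1, 2, 3, 5, 8, 13, 21, 34, 55, 89, 144, 233, 377, 610, 987, 1597, 2584, 4181, 6765, 10946, 17711, 28657, 46368, 75025, 121393, 196418, 317811, 514229, 832040, 1346269, 2178309, 3524578, 5702887, 9227465, 14930352, 24157817, 39088169, 63245986, 102334155, 165580141, 267914296, 433494437, 701408733, 1134903170, 1836311903, 2971215073, 4807526976, 7778742049, 12586269025, 20365011074, 32951280099, 53316291173, 86267571272, 139583862445, 225851433717, 365435296162, 591286729879, 956722026041, 1548008755920, 2504730781961, 4052739537881, 6557470319842, 10610209857723, 17167680177565
F(65) = 17167680177565


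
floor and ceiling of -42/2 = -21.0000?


-42/2 = -21.0000
floor = -21
ceil = -21

floor = -21, ceil = -21


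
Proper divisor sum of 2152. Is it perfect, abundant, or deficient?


Proper divisors: 1, 2, 4, 8, 269, 538, 1076
Sum = 1 + 2 + 4 + 8 + 269 + 538 + 1076 = 1898
1898 < 2152 → deficient

s(2152) = 1898 (deficient)


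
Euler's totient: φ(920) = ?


920 = 2^3 × 5 × 23
Prime factors: 2, 5, 23
φ(920) = 920 × (1-1/2) × (1-1/5) × (1-1/23)
= 920 × 1/2 × 4/5 × 22/23 = 352

φ(920) = 352


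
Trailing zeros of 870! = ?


floor(870/5) = 174
floor(870/25) = 34
floor(870/125) = 6
floor(870/625) = 1
Total = 215

215 trailing zeros


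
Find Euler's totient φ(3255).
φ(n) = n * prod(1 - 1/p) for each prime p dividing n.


3255 = 3 × 5 × 7 × 31
Prime factors: 3, 5, 7, 31
φ(3255) = 3255 × (1-1/3) × (1-1/5) × (1-1/7) × (1-1/31)
= 3255 × 2/3 × 4/5 × 6/7 × 30/31 = 1440

φ(3255) = 1440


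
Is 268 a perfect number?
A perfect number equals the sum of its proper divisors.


Proper divisors of 268: 1, 2, 4, 67, 134
Sum = 1 + 2 + 4 + 67 + 134 = 208

No, 268 is not perfect (208 ≠ 268)


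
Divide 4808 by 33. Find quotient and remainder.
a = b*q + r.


4808 = 33 * 145 + 23
Check: 4785 + 23 = 4808

q = 145, r = 23


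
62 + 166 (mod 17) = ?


62 + 166 = 228
228 mod 17 = 7


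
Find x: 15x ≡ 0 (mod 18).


GCD(15, 18) = 3 divides 0
Divide: 5x ≡ 0 (mod 6)
x ≡ 0 (mod 6)


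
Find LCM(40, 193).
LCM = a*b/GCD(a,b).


GCD(40, 193) = 1
LCM = 40*193/1 = 7720/1 = 7720

LCM = 7720


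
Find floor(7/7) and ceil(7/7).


7/7 = 1.0000
floor = 1
ceil = 1

floor = 1, ceil = 1


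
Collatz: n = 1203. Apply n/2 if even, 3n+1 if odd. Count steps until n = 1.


1203 → 3610 → 1805 → 5416 → 2708 → 1354 → 677 → 2032 → 1016 → 508 → 254 → 127 → 382 → 191 → 574 → 287 → 862 → 431 → 1294 → 647 → 1942 → 971 → 2914 → 1457 → 4372 → 2186 → 1093 → 3280 → 1640 → 820 → 410 → 205 → 616 → 308 → 154 → 77 → 232 → 116 → 58 → 29 → 88 → 44 → 22 → 11 → 34 → 17 → 52 → 26 → 13 → 40 → 20 → 10 → 5 → 16 → 8 → 4 → 2 → 1
Total steps = 57

57 steps


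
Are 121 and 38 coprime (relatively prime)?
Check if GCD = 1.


Euclidean algorithm:
121 = 3 * 38 + 7
38 = 5 * 7 + 3
7 = 2 * 3 + 1
3 = 3 * 1 + 0
GCD(121, 38) = 1

Yes, coprime (GCD = 1)


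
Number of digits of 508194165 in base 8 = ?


508194165 in base 8 = 3622466565
Number of digits = 10

10 digits (base 8)


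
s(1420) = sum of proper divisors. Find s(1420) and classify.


Proper divisors: 1, 2, 4, 5, 10, 20, 71, 142, 284, 355, 710
Sum = 1 + 2 + 4 + 5 + 10 + 20 + 71 + 142 + 284 + 355 + 710 = 1604
1604 > 1420 → abundant

s(1420) = 1604 (abundant)


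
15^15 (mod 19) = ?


15^1 mod 19 = 15
15^2 mod 19 = 16
15^3 mod 19 = 12
15^4 mod 19 = 9
15^5 mod 19 = 2
15^6 mod 19 = 11
15^7 mod 19 = 13
15^8 mod 19 = 5
15^9 mod 19 = 18
15^10 mod 19 = 4
15^11 mod 19 = 3
15^12 mod 19 = 7
15^13 mod 19 = 10
15^14 mod 19 = 17
15^15 mod 19 = 8


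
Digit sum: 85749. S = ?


8 + 5 + 7 + 4 + 9 = 33


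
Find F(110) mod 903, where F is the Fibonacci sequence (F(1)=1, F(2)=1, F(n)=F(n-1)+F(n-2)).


F(k) mod 903 for k=1..110:
1, 1, 2, 3, 5, 8, 13, 21, 34, 55, 89, 144, 233, 377, 610, 84, 694, 778, 569, 444, 110, 554, 664, 315, 76, 391, 467, 858, 422, 377, 799, 273, 169, 442, 611, 150, 761, 8, 769, 777, 643, 517, 257, 774, 128, 902, 127, 126, 253, 379, 632, 108, 740, 848, 685, 630, 412, 139, 551, 690, 338, 125, 463, 588, 148, 736, 884, 717, 698, 512, 307, 819, 223, 139, 362, 501, 863, 461, 421, 882, 400, 379, 779, 255, 131, 386, 517, 0, 517, 517, 131, 648, 779, 524, 400, 21, 421, 442, 863, 402, 362, 764, 223, 84, 307, 391, 698, 186, 884, 167
F(110) mod 903 = 167


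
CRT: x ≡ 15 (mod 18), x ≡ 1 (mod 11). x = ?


M = 18*11 = 198
M1 = M/18 = 11, M2 = M/11 = 18
M1^(-1) mod 18 = 5, M2^(-1) mod 11 = 8
x = 15*11*5 + 1*18*8 = 969
969 mod 198 = 177
Check: 177 mod 18 = 15 ✓, 177 mod 11 = 1 ✓

x ≡ 177 (mod 198)


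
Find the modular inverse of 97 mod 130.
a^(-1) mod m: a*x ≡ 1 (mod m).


Use the extended Euclidean algorithm on (130, 97); each row r = 130*s + 97*t:
r=130, s=1, t=0
r=97, s=0, t=1
q=1: r=33, s=1, t=-1   [130*(1) + 97*(-1) = 33]
q=2: r=31, s=-2, t=3   [130*(-2) + 97*(3) = 31]
q=1: r=2, s=3, t=-4   [130*(3) + 97*(-4) = 2]
q=15: r=1, s=-47, t=63   [130*(-47) + 97*(63) = 1]
q=2: r=0, s=97, t=-130   [130*(97) + 97*(-130) = 0]
GCD = 1 with t = 63, so 97*(63) ≡ 1 (mod 130)
Inverse = 63 mod 130 = 63
Check: 97 * 63 = 6111 ≡ 1 (mod 130)

97^(-1) ≡ 63 (mod 130)


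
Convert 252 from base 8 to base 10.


252 (base 8) = 170 (decimal)
170 (decimal) = 170 (base 10)


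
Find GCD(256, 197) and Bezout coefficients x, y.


Tabular extended Euclidean (each row: r = 256*s + 197*t):
r=256, s=1, t=0
r=197, s=0, t=1
q=1: r=59, s=1, t=-1   [256*(1) + 197*(-1) = 59]
q=3: r=20, s=-3, t=4   [256*(-3) + 197*(4) = 20]
q=2: r=19, s=7, t=-9   [256*(7) + 197*(-9) = 19]
q=1: r=1, s=-10, t=13   [256*(-10) + 197*(13) = 1]
q=19: r=0, s=197, t=-256   [256*(197) + 197*(-256) = 0]
GCD = 1; from the row with r=1: x=-10, y=13
Check: 256*(-10) + 197*(13) = -2560 + 2561 = 1

GCD = 1, x = -10, y = 13


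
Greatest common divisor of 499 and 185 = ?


499 = 2 * 185 + 129
185 = 1 * 129 + 56
129 = 2 * 56 + 17
56 = 3 * 17 + 5
17 = 3 * 5 + 2
5 = 2 * 2 + 1
2 = 2 * 1 + 0
GCD = 1


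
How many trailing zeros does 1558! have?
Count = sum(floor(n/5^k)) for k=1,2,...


floor(1558/5) = 311
floor(1558/25) = 62
floor(1558/125) = 12
floor(1558/625) = 2
Total = 387

387 trailing zeros


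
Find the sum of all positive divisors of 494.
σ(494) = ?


Divisors of 494: 1, 2, 13, 19, 26, 38, 247, 494
Sum = 1 + 2 + 13 + 19 + 26 + 38 + 247 + 494 = 840

σ(494) = 840


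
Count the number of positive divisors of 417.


417 = 3^1 × 139^1
d(417) = (1+1) × (1+1) = 4

4 divisors


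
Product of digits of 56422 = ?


5 × 6 × 4 × 2 × 2 = 480


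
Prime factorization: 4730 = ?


4730 / 2 = 2365
2365 / 5 = 473
473 / 11 = 43
43 / 43 = 1
4730 = 2 × 5 × 11 × 43


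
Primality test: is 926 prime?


926 / 2 = 463 (exact division)
926 is NOT prime.

No, 926 is not prime


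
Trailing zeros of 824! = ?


floor(824/5) = 164
floor(824/25) = 32
floor(824/125) = 6
floor(824/625) = 1
Total = 203

203 trailing zeros


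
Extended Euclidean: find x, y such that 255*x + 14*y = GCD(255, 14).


Tabular extended Euclidean (each row: r = 255*s + 14*t):
r=255, s=1, t=0
r=14, s=0, t=1
q=18: r=3, s=1, t=-18   [255*(1) + 14*(-18) = 3]
q=4: r=2, s=-4, t=73   [255*(-4) + 14*(73) = 2]
q=1: r=1, s=5, t=-91   [255*(5) + 14*(-91) = 1]
q=2: r=0, s=-14, t=255   [255*(-14) + 14*(255) = 0]
GCD = 1; from the row with r=1: x=5, y=-91
Check: 255*(5) + 14*(-91) = 1275 - 1274 = 1

GCD = 1, x = 5, y = -91


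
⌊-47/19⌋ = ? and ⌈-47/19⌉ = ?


-47/19 = -2.4737
floor = -3
ceil = -2

floor = -3, ceil = -2


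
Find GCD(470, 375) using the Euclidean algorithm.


470 = 1 * 375 + 95
375 = 3 * 95 + 90
95 = 1 * 90 + 5
90 = 18 * 5 + 0
GCD = 5


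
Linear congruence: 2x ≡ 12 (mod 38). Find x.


GCD(2, 38) = 2 divides 12
Divide: 1x ≡ 6 (mod 19)
x ≡ 6 (mod 19)


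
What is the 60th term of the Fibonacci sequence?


Sequence: 1, 1, 2, 3, 5, 8, 13, 21, 34, 55, 89, 144, 233, 377, 610, 987, 1597, 2584, 4181, 6765, 10946, 17711, 28657, 46368, 75025, 121393, 196418, 317811, 514229, 832040, 1346269, 2178309, 3524578, 5702887, 9227465, 14930352, 24157817, 39088169, 63245986, 102334155, 165580141, 267914296, 433494437, 701408733, 1134903170, 1836311903, 2971215073, 4807526976, 7778742049, 12586269025, 20365011074, 32951280099, 53316291173, 86267571272, 139583862445, 225851433717, 365435296162, 591286729879, 956722026041, 1548008755920
F(60) = 1548008755920


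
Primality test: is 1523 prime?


Check divisors up to sqrt(1523) = 39.0256
No divisors found.
1523 is prime.

Yes, 1523 is prime


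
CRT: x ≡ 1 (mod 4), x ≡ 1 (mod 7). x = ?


M = 4*7 = 28
M1 = M/4 = 7, M2 = M/7 = 4
M1^(-1) mod 4 = 3, M2^(-1) mod 7 = 2
x = 1*7*3 + 1*4*2 = 29
29 mod 28 = 1
Check: 1 mod 4 = 1 ✓, 1 mod 7 = 1 ✓

x ≡ 1 (mod 28)


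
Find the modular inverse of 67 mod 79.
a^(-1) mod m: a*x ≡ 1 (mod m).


Use the extended Euclidean algorithm on (79, 67); each row r = 79*s + 67*t:
r=79, s=1, t=0
r=67, s=0, t=1
q=1: r=12, s=1, t=-1   [79*(1) + 67*(-1) = 12]
q=5: r=7, s=-5, t=6   [79*(-5) + 67*(6) = 7]
q=1: r=5, s=6, t=-7   [79*(6) + 67*(-7) = 5]
q=1: r=2, s=-11, t=13   [79*(-11) + 67*(13) = 2]
q=2: r=1, s=28, t=-33   [79*(28) + 67*(-33) = 1]
q=2: r=0, s=-67, t=79   [79*(-67) + 67*(79) = 0]
GCD = 1 with t = -33, so 67*(-33) ≡ 1 (mod 79)
Inverse = -33 mod 79 = 46
Check: 67 * 46 = 3082 ≡ 1 (mod 79)

67^(-1) ≡ 46 (mod 79)


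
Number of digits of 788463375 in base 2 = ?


788463375 in base 2 = 101110111111101111111100001111
Number of digits = 30

30 digits (base 2)


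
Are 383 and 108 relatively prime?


Euclidean algorithm:
383 = 3 * 108 + 59
108 = 1 * 59 + 49
59 = 1 * 49 + 10
49 = 4 * 10 + 9
10 = 1 * 9 + 1
9 = 9 * 1 + 0
GCD(383, 108) = 1

Yes, coprime (GCD = 1)


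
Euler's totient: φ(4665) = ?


4665 = 3 × 5 × 311
Prime factors: 3, 5, 311
φ(4665) = 4665 × (1-1/3) × (1-1/5) × (1-1/311)
= 4665 × 2/3 × 4/5 × 310/311 = 2480

φ(4665) = 2480


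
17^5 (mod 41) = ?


17^1 mod 41 = 17
17^2 mod 41 = 2
17^3 mod 41 = 34
17^4 mod 41 = 4
17^5 mod 41 = 27


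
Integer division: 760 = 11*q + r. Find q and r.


760 = 11 * 69 + 1
Check: 759 + 1 = 760

q = 69, r = 1


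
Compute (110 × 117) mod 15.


110 × 117 = 12870
12870 mod 15 = 0


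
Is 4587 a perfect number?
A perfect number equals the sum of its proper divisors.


Proper divisors of 4587: 1, 3, 11, 33, 139, 417, 1529
Sum = 1 + 3 + 11 + 33 + 139 + 417 + 1529 = 2133

No, 4587 is not perfect (2133 ≠ 4587)


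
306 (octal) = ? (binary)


306 (base 8) = 198 (decimal)
198 (decimal) = 11000110 (base 2)


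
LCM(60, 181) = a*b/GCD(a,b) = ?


GCD(60, 181) = 1
LCM = 60*181/1 = 10860/1 = 10860

LCM = 10860


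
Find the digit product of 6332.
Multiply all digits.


6 × 3 × 3 × 2 = 108


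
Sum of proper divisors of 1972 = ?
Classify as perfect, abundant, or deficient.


Proper divisors: 1, 2, 4, 17, 29, 34, 58, 68, 116, 493, 986
Sum = 1 + 2 + 4 + 17 + 29 + 34 + 58 + 68 + 116 + 493 + 986 = 1808
1808 < 1972 → deficient

s(1972) = 1808 (deficient)


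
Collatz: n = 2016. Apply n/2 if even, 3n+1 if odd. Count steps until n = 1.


2016 → 1008 → 504 → 252 → 126 → 63 → 190 → 95 → 286 → 143 → 430 → 215 → 646 → 323 → 970 → 485 → 1456 → 728 → 364 → 182 → 91 → 274 → 137 → 412 → 206 → 103 → 310 → 155 → 466 → 233 → 700 → 350 → 175 → 526 → 263 → 790 → 395 → 1186 → 593 → 1780 → 890 → 445 → 1336 → 668 → 334 → 167 → 502 → 251 → 754 → 377 → 1132 → 566 → 283 → 850 → 425 → 1276 → 638 → 319 → 958 → 479 → 1438 → 719 → 2158 → 1079 → 3238 → 1619 → 4858 → 2429 → 7288 → 3644 → 1822 → 911 → 2734 → 1367 → 4102 → 2051 → 6154 → 3077 → 9232 → 4616 → 2308 → 1154 → 577 → 1732 → 866 → 433 → 1300 → 650 → 325 → 976 → 488 → 244 → 122 → 61 → 184 → 92 → 46 → 23 → 70 → 35 → 106 → 53 → 160 → 80 → 40 → 20 → 10 → 5 → 16 → 8 → 4 → 2 → 1
Total steps = 112

112 steps


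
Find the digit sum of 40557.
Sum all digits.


4 + 0 + 5 + 5 + 7 = 21


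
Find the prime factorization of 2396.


2396 / 2 = 1198
1198 / 2 = 599
599 / 599 = 1
2396 = 2^2 × 599


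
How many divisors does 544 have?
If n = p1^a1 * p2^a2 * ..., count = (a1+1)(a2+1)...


544 = 2^5 × 17^1
d(544) = (5+1) × (1+1) = 12

12 divisors


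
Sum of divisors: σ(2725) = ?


Divisors of 2725: 1, 5, 25, 109, 545, 2725
Sum = 1 + 5 + 25 + 109 + 545 + 2725 = 3410

σ(2725) = 3410


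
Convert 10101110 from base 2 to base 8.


10101110 (base 2) = 174 (decimal)
174 (decimal) = 256 (base 8)


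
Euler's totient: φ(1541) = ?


1541 = 23 × 67
Prime factors: 23, 67
φ(1541) = 1541 × (1-1/23) × (1-1/67)
= 1541 × 22/23 × 66/67 = 1452

φ(1541) = 1452


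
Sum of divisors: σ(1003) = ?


Divisors of 1003: 1, 17, 59, 1003
Sum = 1 + 17 + 59 + 1003 = 1080

σ(1003) = 1080


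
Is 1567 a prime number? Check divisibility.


Check divisors up to sqrt(1567) = 39.5854
No divisors found.
1567 is prime.

Yes, 1567 is prime


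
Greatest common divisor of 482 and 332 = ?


482 = 1 * 332 + 150
332 = 2 * 150 + 32
150 = 4 * 32 + 22
32 = 1 * 22 + 10
22 = 2 * 10 + 2
10 = 5 * 2 + 0
GCD = 2


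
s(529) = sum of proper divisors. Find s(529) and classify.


Proper divisors: 1, 23
Sum = 1 + 23 = 24
24 < 529 → deficient

s(529) = 24 (deficient)


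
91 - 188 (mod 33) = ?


91 - 188 = -97
-97 mod 33 = 2


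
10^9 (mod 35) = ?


10^1 mod 35 = 10
10^2 mod 35 = 30
10^3 mod 35 = 20
10^4 mod 35 = 25
10^5 mod 35 = 5
10^6 mod 35 = 15
10^7 mod 35 = 10
10^8 mod 35 = 30
10^9 mod 35 = 20


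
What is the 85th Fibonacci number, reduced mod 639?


F(k) mod 639 for k=1..85:
1, 1, 2, 3, 5, 8, 13, 21, 34, 55, 89, 144, 233, 377, 610, 348, 319, 28, 347, 375, 83, 458, 541, 360, 262, 622, 245, 228, 473, 62, 535, 597, 493, 451, 305, 117, 422, 539, 322, 222, 544, 127, 32, 159, 191, 350, 541, 252, 154, 406, 560, 327, 248, 575, 184, 120, 304, 424, 89, 513, 602, 476, 439, 276, 76, 352, 428, 141, 569, 71, 1, 72, 73, 145, 218, 363, 581, 305, 247, 552, 160, 73, 233, 306, 539
F(85) mod 639 = 539


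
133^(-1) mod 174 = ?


Use the extended Euclidean algorithm on (174, 133); each row r = 174*s + 133*t:
r=174, s=1, t=0
r=133, s=0, t=1
q=1: r=41, s=1, t=-1   [174*(1) + 133*(-1) = 41]
q=3: r=10, s=-3, t=4   [174*(-3) + 133*(4) = 10]
q=4: r=1, s=13, t=-17   [174*(13) + 133*(-17) = 1]
q=10: r=0, s=-133, t=174   [174*(-133) + 133*(174) = 0]
GCD = 1 with t = -17, so 133*(-17) ≡ 1 (mod 174)
Inverse = -17 mod 174 = 157
Check: 133 * 157 = 20881 ≡ 1 (mod 174)

133^(-1) ≡ 157 (mod 174)


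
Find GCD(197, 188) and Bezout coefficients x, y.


Tabular extended Euclidean (each row: r = 197*s + 188*t):
r=197, s=1, t=0
r=188, s=0, t=1
q=1: r=9, s=1, t=-1   [197*(1) + 188*(-1) = 9]
q=20: r=8, s=-20, t=21   [197*(-20) + 188*(21) = 8]
q=1: r=1, s=21, t=-22   [197*(21) + 188*(-22) = 1]
q=8: r=0, s=-188, t=197   [197*(-188) + 188*(197) = 0]
GCD = 1; from the row with r=1: x=21, y=-22
Check: 197*(21) + 188*(-22) = 4137 - 4136 = 1

GCD = 1, x = 21, y = -22


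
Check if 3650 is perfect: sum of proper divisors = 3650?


Proper divisors of 3650: 1, 2, 5, 10, 25, 50, 73, 146, 365, 730, 1825
Sum = 1 + 2 + 5 + 10 + 25 + 50 + 73 + 146 + 365 + 730 + 1825 = 3232

No, 3650 is not perfect (3232 ≠ 3650)


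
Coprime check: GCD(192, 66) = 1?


Euclidean algorithm:
192 = 2 * 66 + 60
66 = 1 * 60 + 6
60 = 10 * 6 + 0
GCD(192, 66) = 6

No, not coprime (GCD = 6)


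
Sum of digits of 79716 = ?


7 + 9 + 7 + 1 + 6 = 30


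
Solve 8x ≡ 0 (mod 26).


GCD(8, 26) = 2 divides 0
Divide: 4x ≡ 0 (mod 13)
x ≡ 0 (mod 13)


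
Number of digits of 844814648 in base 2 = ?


844814648 in base 2 = 110010010110101101100100111000
Number of digits = 30

30 digits (base 2)


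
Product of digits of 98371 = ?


9 × 8 × 3 × 7 × 1 = 1512


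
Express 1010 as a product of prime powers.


1010 / 2 = 505
505 / 5 = 101
101 / 101 = 1
1010 = 2 × 5 × 101


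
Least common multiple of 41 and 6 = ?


GCD(41, 6) = 1
LCM = 41*6/1 = 246/1 = 246

LCM = 246


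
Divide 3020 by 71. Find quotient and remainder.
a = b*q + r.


3020 = 71 * 42 + 38
Check: 2982 + 38 = 3020

q = 42, r = 38


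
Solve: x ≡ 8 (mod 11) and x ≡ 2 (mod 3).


M = 11*3 = 33
M1 = M/11 = 3, M2 = M/3 = 11
M1^(-1) mod 11 = 4, M2^(-1) mod 3 = 2
x = 8*3*4 + 2*11*2 = 140
140 mod 33 = 8
Check: 8 mod 11 = 8 ✓, 8 mod 3 = 2 ✓

x ≡ 8 (mod 33)


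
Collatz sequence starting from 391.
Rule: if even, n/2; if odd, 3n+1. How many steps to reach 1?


391 → 1174 → 587 → 1762 → 881 → 2644 → 1322 → 661 → 1984 → 992 → 496 → 248 → 124 → 62 → 31 → 94 → 47 → 142 → 71 → 214 → 107 → 322 → 161 → 484 → 242 → 121 → 364 → 182 → 91 → 274 → 137 → 412 → 206 → 103 → 310 → 155 → 466 → 233 → 700 → 350 → 175 → 526 → 263 → 790 → 395 → 1186 → 593 → 1780 → 890 → 445 → 1336 → 668 → 334 → 167 → 502 → 251 → 754 → 377 → 1132 → 566 → 283 → 850 → 425 → 1276 → 638 → 319 → 958 → 479 → 1438 → 719 → 2158 → 1079 → 3238 → 1619 → 4858 → 2429 → 7288 → 3644 → 1822 → 911 → 2734 → 1367 → 4102 → 2051 → 6154 → 3077 → 9232 → 4616 → 2308 → 1154 → 577 → 1732 → 866 → 433 → 1300 → 650 → 325 → 976 → 488 → 244 → 122 → 61 → 184 → 92 → 46 → 23 → 70 → 35 → 106 → 53 → 160 → 80 → 40 → 20 → 10 → 5 → 16 → 8 → 4 → 2 → 1
Total steps = 120

120 steps


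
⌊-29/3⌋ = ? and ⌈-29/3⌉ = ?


-29/3 = -9.6667
floor = -10
ceil = -9

floor = -10, ceil = -9


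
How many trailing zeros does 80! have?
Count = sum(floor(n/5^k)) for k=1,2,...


floor(80/5) = 16
floor(80/25) = 3
Total = 19

19 trailing zeros


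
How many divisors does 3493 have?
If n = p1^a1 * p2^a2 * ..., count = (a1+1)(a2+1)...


3493 = 7^1 × 499^1
d(3493) = (1+1) × (1+1) = 4

4 divisors


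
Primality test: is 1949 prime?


Check divisors up to sqrt(1949) = 44.1475
No divisors found.
1949 is prime.

Yes, 1949 is prime


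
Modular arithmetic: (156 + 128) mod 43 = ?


156 + 128 = 284
284 mod 43 = 26


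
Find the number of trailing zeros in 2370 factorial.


floor(2370/5) = 474
floor(2370/25) = 94
floor(2370/125) = 18
floor(2370/625) = 3
Total = 589

589 trailing zeros


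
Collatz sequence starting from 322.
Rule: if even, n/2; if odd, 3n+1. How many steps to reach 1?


322 → 161 → 484 → 242 → 121 → 364 → 182 → 91 → 274 → 137 → 412 → 206 → 103 → 310 → 155 → 466 → 233 → 700 → 350 → 175 → 526 → 263 → 790 → 395 → 1186 → 593 → 1780 → 890 → 445 → 1336 → 668 → 334 → 167 → 502 → 251 → 754 → 377 → 1132 → 566 → 283 → 850 → 425 → 1276 → 638 → 319 → 958 → 479 → 1438 → 719 → 2158 → 1079 → 3238 → 1619 → 4858 → 2429 → 7288 → 3644 → 1822 → 911 → 2734 → 1367 → 4102 → 2051 → 6154 → 3077 → 9232 → 4616 → 2308 → 1154 → 577 → 1732 → 866 → 433 → 1300 → 650 → 325 → 976 → 488 → 244 → 122 → 61 → 184 → 92 → 46 → 23 → 70 → 35 → 106 → 53 → 160 → 80 → 40 → 20 → 10 → 5 → 16 → 8 → 4 → 2 → 1
Total steps = 99

99 steps
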